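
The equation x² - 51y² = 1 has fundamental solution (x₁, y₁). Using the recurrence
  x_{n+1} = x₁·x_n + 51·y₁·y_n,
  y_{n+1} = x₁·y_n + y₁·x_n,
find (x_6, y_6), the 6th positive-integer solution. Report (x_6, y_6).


Step 1: Find the fundamental solution (x₁, y₁) of x² - 51y² = 1.
  Expand √51 as a continued fraction. a₀ = ⌊√51⌋ = 7; iterate m_{k+1} = d_k·a_k − m_k, d_{k+1} = (51 − m_{k+1}²)/d_k, a_{k+1} = ⌊(a₀ + m_{k+1})/d_{k+1}⌋ (starting m₀ = 0, d₀ = 1), with convergents p_k = a_k·p_{k-1} + p_{k-2}, q_k = a_k·q_{k-1} + q_{k-2} (p₋₁ = 1, q₋₁ = 0):
  k = 0: a₀ = 7; p₀/q₀ = 7/1; p₀² − 51·q₀² = 49 − 51 = -2.
  k = 1: m = 7, d = 2, a = ⌊(7 + 7)/2⌋ = 7; p/q = (7·7 + 1)/(7·1 + 0) = 50/7; p² − 51·q² = 2500 − 2499 = 1.
  The first convergent with p² − 51·q² = 1 gives the fundamental solution (x₁, y₁) = (50, 7).
Step 2: Apply the recurrence (x_{n+1}, y_{n+1}) = (x₁x_n + 51y₁y_n, x₁y_n + y₁x_n) repeatedly.
  From (x_1, y_1) = (50, 7): x_2 = 50·50 + 51·7·7 = 4999; y_2 = 50·7 + 7·50 = 700.
  From (x_2, y_2) = (4999, 700): x_3 = 50·4999 + 51·7·700 = 499850; y_3 = 50·700 + 7·4999 = 69993.
  From (x_3, y_3) = (499850, 69993): x_4 = 50·499850 + 51·7·69993 = 49980001; y_4 = 50·69993 + 7·499850 = 6998600.
  From (x_4, y_4) = (49980001, 6998600): x_5 = 50·49980001 + 51·7·6998600 = 4997500250; y_5 = 50·6998600 + 7·49980001 = 699790007.
  From (x_5, y_5) = (4997500250, 699790007): x_6 = 50·4997500250 + 51·7·699790007 = 499700044999; y_6 = 50·699790007 + 7·4997500250 = 69972002100.
Step 3: Verify x_6² - 51·y_6² = 249700134972002624910001 - 249700134972002624910000 = 1 (should be 1). ✓

(x_1, y_1) = (50, 7); (x_6, y_6) = (499700044999, 69972002100).


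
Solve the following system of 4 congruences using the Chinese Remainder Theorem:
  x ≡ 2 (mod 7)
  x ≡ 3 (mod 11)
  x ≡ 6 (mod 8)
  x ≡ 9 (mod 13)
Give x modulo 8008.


Product of moduli M = 7 · 11 · 8 · 13 = 8008.
Merge one congruence at a time:
  Start: x ≡ 2 (mod 7).
  Combine with x ≡ 3 (mod 11); new modulus lcm = 77.
    Write x = 2 + 7·t and substitute into x ≡ 3 (mod 11): 7·t ≡ 3 − 2 = 1 (mod 11).
    The inverse of 7 mod 11 is 8 (since 7·8 = 56 = 5·11 + 1), so t ≡ 8·1 = 8 ≡ 8 (mod 11).
    Then x = 2 + 7·8 = 58, valid modulo lcm(7, 11) = 77: x ≡ 58 (mod 77).
  Combine with x ≡ 6 (mod 8); new modulus lcm = 616.
    Write x = 58 + 77·t and substitute into x ≡ 6 (mod 8): 77·t ≡ 6 − 58 = -52 (mod 8).
    Reduce coefficients mod 8: 5·t ≡ 4 (mod 8).
    The inverse of 5 mod 8 is 5 (since 5·5 = 25 = 3·8 + 1), so t ≡ 5·4 = 20 ≡ 4 (mod 8).
    Then x = 58 + 77·4 = 366, valid modulo lcm(77, 8) = 616: x ≡ 366 (mod 616).
  Combine with x ≡ 9 (mod 13); new modulus lcm = 8008.
    Write x = 366 + 616·t and substitute into x ≡ 9 (mod 13): 616·t ≡ 9 − 366 = -357 (mod 13).
    Reduce coefficients mod 13: 5·t ≡ 7 (mod 13).
    The inverse of 5 mod 13 is 8 (since 5·8 = 40 = 3·13 + 1), so t ≡ 8·7 = 56 ≡ 4 (mod 13).
    Then x = 366 + 616·4 = 2830, valid modulo lcm(616, 13) = 8008: x ≡ 2830 (mod 8008).
Verify against each original: 2830 mod 7 = 2, 2830 mod 11 = 3, 2830 mod 8 = 6, 2830 mod 13 = 9.

x ≡ 2830 (mod 8008).


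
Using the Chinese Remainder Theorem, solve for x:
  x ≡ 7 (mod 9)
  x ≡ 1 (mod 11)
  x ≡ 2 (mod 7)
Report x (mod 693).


Moduli 9, 11, 7 are pairwise coprime; by CRT there is a unique solution modulo M = 9 · 11 · 7 = 693.
Solve pairwise, accumulating the modulus:
  Start with x ≡ 7 (mod 9).
  Combine with x ≡ 1 (mod 11): since gcd(9, 11) = 1, we get a unique residue mod 99.
    Write x = 7 + 9·t and substitute into x ≡ 1 (mod 11): 9·t ≡ 1 − 7 = -6 (mod 11).
    Reduce coefficients mod 11: 9·t ≡ 5 (mod 11).
    The inverse of 9 mod 11 is 5 (since 9·5 = 45 = 4·11 + 1), so t ≡ 5·5 = 25 ≡ 3 (mod 11).
    Then x = 7 + 9·3 = 34, valid modulo lcm(9, 11) = 99: x ≡ 34 (mod 99).
  Combine with x ≡ 2 (mod 7): since gcd(99, 7) = 1, we get a unique residue mod 693.
    Write x = 34 + 99·t and substitute into x ≡ 2 (mod 7): 99·t ≡ 2 − 34 = -32 (mod 7).
    Reduce coefficients mod 7: 1·t ≡ 3 (mod 7).
    So t ≡ 3 (mod 7).
    Then x = 34 + 99·3 = 331, valid modulo lcm(99, 7) = 693: x ≡ 331 (mod 693).
Verify: 331 mod 9 = 7 ✓, 331 mod 11 = 1 ✓, 331 mod 7 = 2 ✓.

x ≡ 331 (mod 693).


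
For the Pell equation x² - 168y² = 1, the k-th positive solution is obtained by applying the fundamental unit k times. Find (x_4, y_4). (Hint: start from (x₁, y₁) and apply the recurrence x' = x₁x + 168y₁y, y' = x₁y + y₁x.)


Step 1: Find the fundamental solution (x₁, y₁) of x² - 168y² = 1.
  Expand √168 as a continued fraction. a₀ = ⌊√168⌋ = 12; iterate m_{k+1} = d_k·a_k − m_k, d_{k+1} = (168 − m_{k+1}²)/d_k, a_{k+1} = ⌊(a₀ + m_{k+1})/d_{k+1}⌋ (starting m₀ = 0, d₀ = 1), with convergents p_k = a_k·p_{k-1} + p_{k-2}, q_k = a_k·q_{k-1} + q_{k-2} (p₋₁ = 1, q₋₁ = 0):
  k = 0: a₀ = 12; p₀/q₀ = 12/1; p₀² − 168·q₀² = 144 − 168 = -24.
  k = 1: m = 12, d = 24, a = ⌊(12 + 12)/24⌋ = 1; p/q = (1·12 + 1)/(1·1 + 0) = 13/1; p² − 168·q² = 169 − 168 = 1.
  The first convergent with p² − 168·q² = 1 gives the fundamental solution (x₁, y₁) = (13, 1).
Step 2: Apply the recurrence (x_{n+1}, y_{n+1}) = (x₁x_n + 168y₁y_n, x₁y_n + y₁x_n) repeatedly.
  From (x_1, y_1) = (13, 1): x_2 = 13·13 + 168·1·1 = 337; y_2 = 13·1 + 1·13 = 26.
  From (x_2, y_2) = (337, 26): x_3 = 13·337 + 168·1·26 = 8749; y_3 = 13·26 + 1·337 = 675.
  From (x_3, y_3) = (8749, 675): x_4 = 13·8749 + 168·1·675 = 227137; y_4 = 13·675 + 1·8749 = 17524.
Step 3: Verify x_4² - 168·y_4² = 51591216769 - 51591216768 = 1 (should be 1). ✓

(x_1, y_1) = (13, 1); (x_4, y_4) = (227137, 17524).


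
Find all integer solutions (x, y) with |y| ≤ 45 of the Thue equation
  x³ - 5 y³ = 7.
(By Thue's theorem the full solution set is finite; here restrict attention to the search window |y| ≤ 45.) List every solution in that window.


The equation is x³ - 5y³ = 7. For fixed y, x³ = 5·y³ + 7, so a solution requires the RHS to be a perfect cube.
Strategy: iterate y from -45 to 45, compute RHS = 5·y³ + 7, and check whether it is a (positive or negative) perfect cube.
Check small values of y:
  y = 0: RHS = 7 is not a perfect cube.
  y = 1: RHS = 12 is not a perfect cube.
  y = -1: RHS = 2 is not a perfect cube.
  y = 2: RHS = 47 is not a perfect cube.
  y = -2: RHS = -33 is not a perfect cube.
  y = 3: RHS = 142 is not a perfect cube.
  y = -3: RHS = -128 is not a perfect cube.
Continuing the search up to |y| = 45 finds no solutions either.
No (x, y) in the scanned range satisfies the equation.

No integer solutions with |y| ≤ 45.


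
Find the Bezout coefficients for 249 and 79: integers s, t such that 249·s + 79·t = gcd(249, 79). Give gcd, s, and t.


Euclidean algorithm on (249, 79) — divide until remainder is 0:
  249 = 3 · 79 + 12
  79 = 6 · 12 + 7
  12 = 1 · 7 + 5
  7 = 1 · 5 + 2
  5 = 2 · 2 + 1
  2 = 2 · 1 + 0
gcd(249, 79) = 1.
Track Bezout coefficients alongside the remainders: start with r₀ = 249 = a·1 + b·0 (s = 1, t = 0) and r₁ = 79 = a·0 + b·1 (s = 0, t = 1); each new remainder r_{k+1} = r_{k-1} − q_k·r_k inherits s_{k+1} = s_{k-1} − q_k·s_k, t_{k+1} = t_{k-1} − q_k·t_k, so r_k = a·s_k + b·t_k at every step:
  q = 3: r = 12, s = 1 − 3·0 = 1, t = 0 − 3·1 = -3  (check: 249·1 + 79·(-3) = 12)
  q = 6: r = 7, s = 0 − 6·1 = -6, t = 1 − 6·(-3) = 19  (check: 249·(-6) + 79·19 = 7)
  q = 1: r = 5, s = 1 − 1·(-6) = 7, t = -3 − 1·19 = -22  (check: 249·7 + 79·(-22) = 5)
  q = 1: r = 2, s = -6 − 1·7 = -13, t = 19 − 1·(-22) = 41  (check: 249·(-13) + 79·41 = 2)
  q = 2: r = 1, s = 7 − 2·(-13) = 33, t = -22 − 2·41 = -104  (check: 249·33 + 79·(-104) = 1)
The row with r = 1 (the gcd) gives the Bezout coefficients s = 33, t = -104.
Result: 249 · (33) + 79 · (-104) = 1.

gcd(249, 79) = 1; s = 33, t = -104 (check: 249·33 + 79·(-104) = 1).


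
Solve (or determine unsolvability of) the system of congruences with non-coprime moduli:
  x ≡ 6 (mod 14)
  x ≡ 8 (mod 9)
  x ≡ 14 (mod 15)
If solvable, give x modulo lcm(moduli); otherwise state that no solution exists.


Moduli 14, 9, 15 are not pairwise coprime, so CRT works modulo lcm(m_i) when all pairwise compatibility conditions hold.
Pairwise compatibility: gcd(m_i, m_j) must divide a_i - a_j for every pair.
Merge one congruence at a time:
  Start: x ≡ 6 (mod 14).
  Combine with x ≡ 8 (mod 9): gcd(14, 9) = 1; 8 - 6 = 2, which IS divisible by 1, so compatible.
    Write x = 6 + 14·t and substitute into x ≡ 8 (mod 9): 14·t ≡ 8 − 6 = 2 (mod 9).
    Reduce coefficients mod 9: 5·t ≡ 2 (mod 9).
    The inverse of 5 mod 9 is 2 (since 5·2 = 10 = 1·9 + 1), so t ≡ 2·2 = 4 ≡ 4 (mod 9).
    Then x = 6 + 14·4 = 62, valid modulo lcm(14, 9) = 126: x ≡ 62 (mod 126).
  Combine with x ≡ 14 (mod 15): gcd(126, 15) = 3; 14 - 62 = -48, which IS divisible by 3, so compatible.
    Write x = 62 + 126·t and substitute into x ≡ 14 (mod 15): 126·t ≡ 14 − 62 = -48 (mod 15).
    Divide the congruence (and modulus) by g = 3: 42·t ≡ -16 (mod 5).
    Reduce coefficients mod 5: 2·t ≡ 4 (mod 5).
    The inverse of 2 mod 5 is 3 (since 2·3 = 6 = 1·5 + 1), so t ≡ 3·4 = 12 ≡ 2 (mod 5).
    Then x = 62 + 126·2 = 314, valid modulo lcm(126, 15) = 630: x ≡ 314 (mod 630).
Verify: 314 mod 14 = 6, 314 mod 9 = 8, 314 mod 15 = 14.

x ≡ 314 (mod 630).


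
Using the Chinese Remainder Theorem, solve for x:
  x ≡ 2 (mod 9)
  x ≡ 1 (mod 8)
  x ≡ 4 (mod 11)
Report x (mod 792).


Moduli 9, 8, 11 are pairwise coprime; by CRT there is a unique solution modulo M = 9 · 8 · 11 = 792.
Solve pairwise, accumulating the modulus:
  Start with x ≡ 2 (mod 9).
  Combine with x ≡ 1 (mod 8): since gcd(9, 8) = 1, we get a unique residue mod 72.
    Write x = 2 + 9·t and substitute into x ≡ 1 (mod 8): 9·t ≡ 1 − 2 = -1 (mod 8).
    Reduce coefficients mod 8: 1·t ≡ 7 (mod 8).
    So t ≡ 7 (mod 8).
    Then x = 2 + 9·7 = 65, valid modulo lcm(9, 8) = 72: x ≡ 65 (mod 72).
  Combine with x ≡ 4 (mod 11): since gcd(72, 11) = 1, we get a unique residue mod 792.
    Write x = 65 + 72·t and substitute into x ≡ 4 (mod 11): 72·t ≡ 4 − 65 = -61 (mod 11).
    Reduce coefficients mod 11: 6·t ≡ 5 (mod 11).
    The inverse of 6 mod 11 is 2 (since 6·2 = 12 = 1·11 + 1), so t ≡ 2·5 = 10 ≡ 10 (mod 11).
    Then x = 65 + 72·10 = 785, valid modulo lcm(72, 11) = 792: x ≡ 785 (mod 792).
Verify: 785 mod 9 = 2 ✓, 785 mod 8 = 1 ✓, 785 mod 11 = 4 ✓.

x ≡ 785 (mod 792).


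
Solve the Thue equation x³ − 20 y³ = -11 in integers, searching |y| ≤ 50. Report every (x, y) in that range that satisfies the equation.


The equation is x³ - 20y³ = -11. For fixed y, x³ = 20·y³ − 11, so a solution requires the RHS to be a perfect cube.
Strategy: iterate y from -50 to 50, compute RHS = 20·y³ − 11, and check whether it is a (positive or negative) perfect cube.
Check small values of y:
  y = 0: RHS = -11 is not a perfect cube.
  y = 1: RHS = 9 is not a perfect cube.
  y = -1: RHS = -31 is not a perfect cube.
  y = 2: RHS = 149 is not a perfect cube.
  y = -2: RHS = -171 is not a perfect cube.
  y = 3: RHS = 529 is not a perfect cube.
  y = -3: RHS = -551 is not a perfect cube.
Continuing the search up to |y| = 50 finds no solutions either.
No (x, y) in the scanned range satisfies the equation.

No integer solutions with |y| ≤ 50.


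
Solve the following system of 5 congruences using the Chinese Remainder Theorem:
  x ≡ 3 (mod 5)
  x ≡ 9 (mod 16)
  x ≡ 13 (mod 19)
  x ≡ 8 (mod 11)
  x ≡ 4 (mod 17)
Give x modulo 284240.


Product of moduli M = 5 · 16 · 19 · 11 · 17 = 284240.
Merge one congruence at a time:
  Start: x ≡ 3 (mod 5).
  Combine with x ≡ 9 (mod 16); new modulus lcm = 80.
    Write x = 3 + 5·t and substitute into x ≡ 9 (mod 16): 5·t ≡ 9 − 3 = 6 (mod 16).
    The inverse of 5 mod 16 is 13 (since 5·13 = 65 = 4·16 + 1), so t ≡ 13·6 = 78 ≡ 14 (mod 16).
    Then x = 3 + 5·14 = 73, valid modulo lcm(5, 16) = 80: x ≡ 73 (mod 80).
  Combine with x ≡ 13 (mod 19); new modulus lcm = 1520.
    Write x = 73 + 80·t and substitute into x ≡ 13 (mod 19): 80·t ≡ 13 − 73 = -60 (mod 19).
    Reduce coefficients mod 19: 4·t ≡ 16 (mod 19).
    The inverse of 4 mod 19 is 5 (since 4·5 = 20 = 1·19 + 1), so t ≡ 5·16 = 80 ≡ 4 (mod 19).
    Then x = 73 + 80·4 = 393, valid modulo lcm(80, 19) = 1520: x ≡ 393 (mod 1520).
  Combine with x ≡ 8 (mod 11); new modulus lcm = 16720.
    Write x = 393 + 1520·t and substitute into x ≡ 8 (mod 11): 1520·t ≡ 8 − 393 = -385 (mod 11).
    Reduce coefficients mod 11: 2·t ≡ 0 (mod 11).
    The inverse of 2 mod 11 is 6 (since 2·6 = 12 = 1·11 + 1), so t ≡ 6·0 = 0 ≡ 0 (mod 11).
    Then x = 393 + 1520·0 = 393, valid modulo lcm(1520, 11) = 16720: x ≡ 393 (mod 16720).
  Combine with x ≡ 4 (mod 17); new modulus lcm = 284240.
    Write x = 393 + 16720·t and substitute into x ≡ 4 (mod 17): 16720·t ≡ 4 − 393 = -389 (mod 17).
    Reduce coefficients mod 17: 9·t ≡ 2 (mod 17).
    The inverse of 9 mod 17 is 2 (since 9·2 = 18 = 1·17 + 1), so t ≡ 2·2 = 4 ≡ 4 (mod 17).
    Then x = 393 + 16720·4 = 67273, valid modulo lcm(16720, 17) = 284240: x ≡ 67273 (mod 284240).
Verify against each original: 67273 mod 5 = 3, 67273 mod 16 = 9, 67273 mod 19 = 13, 67273 mod 11 = 8, 67273 mod 17 = 4.

x ≡ 67273 (mod 284240).


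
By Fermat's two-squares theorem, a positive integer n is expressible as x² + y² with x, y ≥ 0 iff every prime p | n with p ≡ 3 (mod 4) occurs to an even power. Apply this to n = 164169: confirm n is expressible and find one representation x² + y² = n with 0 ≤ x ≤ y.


Step 1: Factor n = 164169 = 3^2 · 17 · 29 · 37.
Step 2: Check the mod-4 condition on each prime factor: 3 ≡ 3 (mod 4), exponent 2 (must be even); 17 ≡ 1 (mod 4), exponent 1; 29 ≡ 1 (mod 4), exponent 1; 37 ≡ 1 (mod 4), exponent 1.
All primes ≡ 3 (mod 4) appear to even exponent (or don't appear), so by the two-squares theorem n IS expressible as a sum of two squares.
Step 3: Build a representation. Group n = k² · m with k = 3 and m = 17 · 29 · 37 = 18241 (a product of primes ≡ 1 (mod 4)); a representation of m scales to one of n via (k·x)² + (k·y)² = k²(x² + y²). Each prime p ≡ 1 (mod 4) is itself a sum of two squares; find a² by testing p − a² for a perfect square:
  17: 17 − 1² = 16 = 4² ⇒ 17 = 1² + 4².
  29: 29 − 1² = 28, 29 − 2² = 25 = 5² ⇒ 29 = 2² + 5².
  37: 37 − 1² = 36 = 6² ⇒ 37 = 1² + 6².
  Combine using the Brahmagupta–Fibonacci identity (a² + b²)(c² + d²) = (ac − bd)² + (ad + bc)² = (ac + bd)² + (ad − bc)²:
  17 · 29 = 493: from (1² + 4²)(2² + 5²), take (1·2 − 4·5, 1·5 + 4·2) = (2 − 20, 5 + 8) = (-18, 13); dropping signs (only squares matter) gives (18, 13); check 18² + 13² = 324 + 169 = 493 ✓.
  493 · 37 = 18241: from (18² + 13²)(1² + 6²), take (18·1 − 13·6, 18·6 + 13·1) = (18 − 78, 108 + 13) = (-60, 121); dropping signs (only squares matter) gives (60, 121); check 60² + 121² = 3600 + 14641 = 18241 ✓.
  Scale by k = 3: (3·60, 3·121) = (180, 363).
Step 4: Order so x ≤ y and verify: 180² + 363² = 32400 + 131769 = 164169 = n. ✓

n = 164169 = 180² + 363² (one valid representation with x ≤ y).


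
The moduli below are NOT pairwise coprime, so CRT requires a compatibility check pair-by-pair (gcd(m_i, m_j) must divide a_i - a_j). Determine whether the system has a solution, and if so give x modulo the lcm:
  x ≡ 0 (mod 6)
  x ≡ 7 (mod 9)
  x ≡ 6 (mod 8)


Moduli 6, 9, 8 are not pairwise coprime, so CRT works modulo lcm(m_i) when all pairwise compatibility conditions hold.
Pairwise compatibility: gcd(m_i, m_j) must divide a_i - a_j for every pair.
Merge one congruence at a time:
  Start: x ≡ 0 (mod 6).
  Combine with x ≡ 7 (mod 9): gcd(6, 9) = 3, and 7 - 0 = 7 is NOT divisible by 3.
    ⇒ system is inconsistent (no integer solution).

No solution (the system is inconsistent).


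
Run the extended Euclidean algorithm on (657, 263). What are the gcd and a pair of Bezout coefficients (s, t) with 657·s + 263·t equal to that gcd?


Euclidean algorithm on (657, 263) — divide until remainder is 0:
  657 = 2 · 263 + 131
  263 = 2 · 131 + 1
  131 = 131 · 1 + 0
gcd(657, 263) = 1.
Track Bezout coefficients alongside the remainders: start with r₀ = 657 = a·1 + b·0 (s = 1, t = 0) and r₁ = 263 = a·0 + b·1 (s = 0, t = 1); each new remainder r_{k+1} = r_{k-1} − q_k·r_k inherits s_{k+1} = s_{k-1} − q_k·s_k, t_{k+1} = t_{k-1} − q_k·t_k, so r_k = a·s_k + b·t_k at every step:
  q = 2: r = 131, s = 1 − 2·0 = 1, t = 0 − 2·1 = -2  (check: 657·1 + 263·(-2) = 131)
  q = 2: r = 1, s = 0 − 2·1 = -2, t = 1 − 2·(-2) = 5  (check: 657·(-2) + 263·5 = 1)
The row with r = 1 (the gcd) gives the Bezout coefficients s = -2, t = 5.
Result: 657 · (-2) + 263 · (5) = 1.

gcd(657, 263) = 1; s = -2, t = 5 (check: 657·(-2) + 263·5 = 1).


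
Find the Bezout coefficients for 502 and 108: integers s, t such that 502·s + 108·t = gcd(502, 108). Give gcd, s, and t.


Euclidean algorithm on (502, 108) — divide until remainder is 0:
  502 = 4 · 108 + 70
  108 = 1 · 70 + 38
  70 = 1 · 38 + 32
  38 = 1 · 32 + 6
  32 = 5 · 6 + 2
  6 = 3 · 2 + 0
gcd(502, 108) = 2.
Track Bezout coefficients alongside the remainders: start with r₀ = 502 = a·1 + b·0 (s = 1, t = 0) and r₁ = 108 = a·0 + b·1 (s = 0, t = 1); each new remainder r_{k+1} = r_{k-1} − q_k·r_k inherits s_{k+1} = s_{k-1} − q_k·s_k, t_{k+1} = t_{k-1} − q_k·t_k, so r_k = a·s_k + b·t_k at every step:
  q = 4: r = 70, s = 1 − 4·0 = 1, t = 0 − 4·1 = -4  (check: 502·1 + 108·(-4) = 70)
  q = 1: r = 38, s = 0 − 1·1 = -1, t = 1 − 1·(-4) = 5  (check: 502·(-1) + 108·5 = 38)
  q = 1: r = 32, s = 1 − 1·(-1) = 2, t = -4 − 1·5 = -9  (check: 502·2 + 108·(-9) = 32)
  q = 1: r = 6, s = -1 − 1·2 = -3, t = 5 − 1·(-9) = 14  (check: 502·(-3) + 108·14 = 6)
  q = 5: r = 2, s = 2 − 5·(-3) = 17, t = -9 − 5·14 = -79  (check: 502·17 + 108·(-79) = 2)
The row with r = 2 (the gcd) gives the Bezout coefficients s = 17, t = -79.
Result: 502 · (17) + 108 · (-79) = 2.

gcd(502, 108) = 2; s = 17, t = -79 (check: 502·17 + 108·(-79) = 2).


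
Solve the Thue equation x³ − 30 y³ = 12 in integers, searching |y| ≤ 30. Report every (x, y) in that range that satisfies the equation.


The equation is x³ - 30y³ = 12. For fixed y, x³ = 30·y³ + 12, so a solution requires the RHS to be a perfect cube.
Strategy: iterate y from -30 to 30, compute RHS = 30·y³ + 12, and check whether it is a (positive or negative) perfect cube.
Check small values of y:
  y = 0: RHS = 12 is not a perfect cube.
  y = 1: RHS = 42 is not a perfect cube.
  y = -1: RHS = -18 is not a perfect cube.
  y = 2: RHS = 252 is not a perfect cube.
  y = -2: RHS = -228 is not a perfect cube.
  y = 3: RHS = 822 is not a perfect cube.
  y = -3: RHS = -798 is not a perfect cube.
Continuing the search up to |y| = 30 finds no solutions either.
No (x, y) in the scanned range satisfies the equation.

No integer solutions with |y| ≤ 30.


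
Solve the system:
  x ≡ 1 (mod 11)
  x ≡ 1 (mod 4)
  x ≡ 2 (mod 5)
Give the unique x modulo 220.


Moduli 11, 4, 5 are pairwise coprime; by CRT there is a unique solution modulo M = 11 · 4 · 5 = 220.
Solve pairwise, accumulating the modulus:
  Start with x ≡ 1 (mod 11).
  Combine with x ≡ 1 (mod 4): since gcd(11, 4) = 1, we get a unique residue mod 44.
    Write x = 1 + 11·t and substitute into x ≡ 1 (mod 4): 11·t ≡ 1 − 1 = 0 (mod 4).
    Reduce coefficients mod 4: 3·t ≡ 0 (mod 4).
    The inverse of 3 mod 4 is 3 (since 3·3 = 9 = 2·4 + 1), so t ≡ 3·0 = 0 ≡ 0 (mod 4).
    Then x = 1 + 11·0 = 1, valid modulo lcm(11, 4) = 44: x ≡ 1 (mod 44).
  Combine with x ≡ 2 (mod 5): since gcd(44, 5) = 1, we get a unique residue mod 220.
    Write x = 1 + 44·t and substitute into x ≡ 2 (mod 5): 44·t ≡ 2 − 1 = 1 (mod 5).
    Reduce coefficients mod 5: 4·t ≡ 1 (mod 5).
    The inverse of 4 mod 5 is 4 (since 4·4 = 16 = 3·5 + 1), so t ≡ 4·1 = 4 ≡ 4 (mod 5).
    Then x = 1 + 44·4 = 177, valid modulo lcm(44, 5) = 220: x ≡ 177 (mod 220).
Verify: 177 mod 11 = 1 ✓, 177 mod 4 = 1 ✓, 177 mod 5 = 2 ✓.

x ≡ 177 (mod 220).


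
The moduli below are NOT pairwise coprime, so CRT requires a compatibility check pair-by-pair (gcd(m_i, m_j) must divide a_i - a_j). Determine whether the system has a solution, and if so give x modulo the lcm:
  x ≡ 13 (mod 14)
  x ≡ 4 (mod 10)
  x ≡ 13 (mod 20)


Moduli 14, 10, 20 are not pairwise coprime, so CRT works modulo lcm(m_i) when all pairwise compatibility conditions hold.
Pairwise compatibility: gcd(m_i, m_j) must divide a_i - a_j for every pair.
Merge one congruence at a time:
  Start: x ≡ 13 (mod 14).
  Combine with x ≡ 4 (mod 10): gcd(14, 10) = 2, and 4 - 13 = -9 is NOT divisible by 2.
    ⇒ system is inconsistent (no integer solution).

No solution (the system is inconsistent).


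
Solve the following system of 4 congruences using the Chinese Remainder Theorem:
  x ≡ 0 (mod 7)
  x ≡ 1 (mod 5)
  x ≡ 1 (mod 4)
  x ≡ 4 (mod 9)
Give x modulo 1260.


Product of moduli M = 7 · 5 · 4 · 9 = 1260.
Merge one congruence at a time:
  Start: x ≡ 0 (mod 7).
  Combine with x ≡ 1 (mod 5); new modulus lcm = 35.
    Write x = 0 + 7·t and substitute into x ≡ 1 (mod 5): 7·t ≡ 1 − 0 = 1 (mod 5).
    Reduce coefficients mod 5: 2·t ≡ 1 (mod 5).
    The inverse of 2 mod 5 is 3 (since 2·3 = 6 = 1·5 + 1), so t ≡ 3·1 = 3 ≡ 3 (mod 5).
    Then x = 0 + 7·3 = 21, valid modulo lcm(7, 5) = 35: x ≡ 21 (mod 35).
  Combine with x ≡ 1 (mod 4); new modulus lcm = 140.
    Write x = 21 + 35·t and substitute into x ≡ 1 (mod 4): 35·t ≡ 1 − 21 = -20 (mod 4).
    Reduce coefficients mod 4: 3·t ≡ 0 (mod 4).
    The inverse of 3 mod 4 is 3 (since 3·3 = 9 = 2·4 + 1), so t ≡ 3·0 = 0 ≡ 0 (mod 4).
    Then x = 21 + 35·0 = 21, valid modulo lcm(35, 4) = 140: x ≡ 21 (mod 140).
  Combine with x ≡ 4 (mod 9); new modulus lcm = 1260.
    Write x = 21 + 140·t and substitute into x ≡ 4 (mod 9): 140·t ≡ 4 − 21 = -17 (mod 9).
    Reduce coefficients mod 9: 5·t ≡ 1 (mod 9).
    The inverse of 5 mod 9 is 2 (since 5·2 = 10 = 1·9 + 1), so t ≡ 2·1 = 2 ≡ 2 (mod 9).
    Then x = 21 + 140·2 = 301, valid modulo lcm(140, 9) = 1260: x ≡ 301 (mod 1260).
Verify against each original: 301 mod 7 = 0, 301 mod 5 = 1, 301 mod 4 = 1, 301 mod 9 = 4.

x ≡ 301 (mod 1260).


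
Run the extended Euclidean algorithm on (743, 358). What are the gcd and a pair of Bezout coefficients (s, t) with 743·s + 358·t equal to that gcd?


Euclidean algorithm on (743, 358) — divide until remainder is 0:
  743 = 2 · 358 + 27
  358 = 13 · 27 + 7
  27 = 3 · 7 + 6
  7 = 1 · 6 + 1
  6 = 6 · 1 + 0
gcd(743, 358) = 1.
Track Bezout coefficients alongside the remainders: start with r₀ = 743 = a·1 + b·0 (s = 1, t = 0) and r₁ = 358 = a·0 + b·1 (s = 0, t = 1); each new remainder r_{k+1} = r_{k-1} − q_k·r_k inherits s_{k+1} = s_{k-1} − q_k·s_k, t_{k+1} = t_{k-1} − q_k·t_k, so r_k = a·s_k + b·t_k at every step:
  q = 2: r = 27, s = 1 − 2·0 = 1, t = 0 − 2·1 = -2  (check: 743·1 + 358·(-2) = 27)
  q = 13: r = 7, s = 0 − 13·1 = -13, t = 1 − 13·(-2) = 27  (check: 743·(-13) + 358·27 = 7)
  q = 3: r = 6, s = 1 − 3·(-13) = 40, t = -2 − 3·27 = -83  (check: 743·40 + 358·(-83) = 6)
  q = 1: r = 1, s = -13 − 1·40 = -53, t = 27 − 1·(-83) = 110  (check: 743·(-53) + 358·110 = 1)
The row with r = 1 (the gcd) gives the Bezout coefficients s = -53, t = 110.
Result: 743 · (-53) + 358 · (110) = 1.

gcd(743, 358) = 1; s = -53, t = 110 (check: 743·(-53) + 358·110 = 1).


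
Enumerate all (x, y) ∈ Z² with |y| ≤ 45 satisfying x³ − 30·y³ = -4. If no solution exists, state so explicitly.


The equation is x³ - 30y³ = -4. For fixed y, x³ = 30·y³ − 4, so a solution requires the RHS to be a perfect cube.
Strategy: iterate y from -45 to 45, compute RHS = 30·y³ − 4, and check whether it is a (positive or negative) perfect cube.
Check small values of y:
  y = 0: RHS = -4 is not a perfect cube.
  y = 1: RHS = 26 is not a perfect cube.
  y = -1: RHS = -34 is not a perfect cube.
  y = 2: RHS = 236 is not a perfect cube.
  y = -2: RHS = -244 is not a perfect cube.
  y = 3: RHS = 806 is not a perfect cube.
  y = -3: RHS = -814 is not a perfect cube.
Continuing the search up to |y| = 45 finds no solutions either.
No (x, y) in the scanned range satisfies the equation.

No integer solutions with |y| ≤ 45.


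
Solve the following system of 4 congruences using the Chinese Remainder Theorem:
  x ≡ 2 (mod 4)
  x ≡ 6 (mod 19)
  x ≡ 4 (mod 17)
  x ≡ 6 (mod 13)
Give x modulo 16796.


Product of moduli M = 4 · 19 · 17 · 13 = 16796.
Merge one congruence at a time:
  Start: x ≡ 2 (mod 4).
  Combine with x ≡ 6 (mod 19); new modulus lcm = 76.
    Write x = 2 + 4·t and substitute into x ≡ 6 (mod 19): 4·t ≡ 6 − 2 = 4 (mod 19).
    The inverse of 4 mod 19 is 5 (since 4·5 = 20 = 1·19 + 1), so t ≡ 5·4 = 20 ≡ 1 (mod 19).
    Then x = 2 + 4·1 = 6, valid modulo lcm(4, 19) = 76: x ≡ 6 (mod 76).
  Combine with x ≡ 4 (mod 17); new modulus lcm = 1292.
    Write x = 6 + 76·t and substitute into x ≡ 4 (mod 17): 76·t ≡ 4 − 6 = -2 (mod 17).
    Reduce coefficients mod 17: 8·t ≡ 15 (mod 17).
    The inverse of 8 mod 17 is 15 (since 8·15 = 120 = 7·17 + 1), so t ≡ 15·15 = 225 ≡ 4 (mod 17).
    Then x = 6 + 76·4 = 310, valid modulo lcm(76, 17) = 1292: x ≡ 310 (mod 1292).
  Combine with x ≡ 6 (mod 13); new modulus lcm = 16796.
    Write x = 310 + 1292·t and substitute into x ≡ 6 (mod 13): 1292·t ≡ 6 − 310 = -304 (mod 13).
    Reduce coefficients mod 13: 5·t ≡ 8 (mod 13).
    The inverse of 5 mod 13 is 8 (since 5·8 = 40 = 3·13 + 1), so t ≡ 8·8 = 64 ≡ 12 (mod 13).
    Then x = 310 + 1292·12 = 15814, valid modulo lcm(1292, 13) = 16796: x ≡ 15814 (mod 16796).
Verify against each original: 15814 mod 4 = 2, 15814 mod 19 = 6, 15814 mod 17 = 4, 15814 mod 13 = 6.

x ≡ 15814 (mod 16796).


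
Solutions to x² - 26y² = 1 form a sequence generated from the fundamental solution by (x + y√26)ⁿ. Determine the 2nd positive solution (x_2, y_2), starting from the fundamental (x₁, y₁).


Step 1: Find the fundamental solution (x₁, y₁) of x² - 26y² = 1.
  Expand √26 as a continued fraction. a₀ = ⌊√26⌋ = 5; iterate m_{k+1} = d_k·a_k − m_k, d_{k+1} = (26 − m_{k+1}²)/d_k, a_{k+1} = ⌊(a₀ + m_{k+1})/d_{k+1}⌋ (starting m₀ = 0, d₀ = 1), with convergents p_k = a_k·p_{k-1} + p_{k-2}, q_k = a_k·q_{k-1} + q_{k-2} (p₋₁ = 1, q₋₁ = 0):
  k = 0: a₀ = 5; p₀/q₀ = 5/1; p₀² − 26·q₀² = 25 − 26 = -1.
  k = 1: m = 5, d = 1, a = ⌊(5 + 5)/1⌋ = 10; p/q = (10·5 + 1)/(10·1 + 0) = 51/10; p² − 26·q² = 2601 − 2600 = 1.
  The first convergent with p² − 26·q² = 1 gives the fundamental solution (x₁, y₁) = (51, 10).
Step 2: Apply the recurrence (x_{n+1}, y_{n+1}) = (x₁x_n + 26y₁y_n, x₁y_n + y₁x_n) repeatedly.
  From (x_1, y_1) = (51, 10): x_2 = 51·51 + 26·10·10 = 5201; y_2 = 51·10 + 10·51 = 1020.
Step 3: Verify x_2² - 26·y_2² = 27050401 - 27050400 = 1 (should be 1). ✓

(x_1, y_1) = (51, 10); (x_2, y_2) = (5201, 1020).


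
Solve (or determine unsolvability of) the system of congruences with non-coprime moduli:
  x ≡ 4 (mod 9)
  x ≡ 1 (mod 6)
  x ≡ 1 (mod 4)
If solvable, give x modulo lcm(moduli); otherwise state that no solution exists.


Moduli 9, 6, 4 are not pairwise coprime, so CRT works modulo lcm(m_i) when all pairwise compatibility conditions hold.
Pairwise compatibility: gcd(m_i, m_j) must divide a_i - a_j for every pair.
Merge one congruence at a time:
  Start: x ≡ 4 (mod 9).
  Combine with x ≡ 1 (mod 6): gcd(9, 6) = 3; 1 - 4 = -3, which IS divisible by 3, so compatible.
    Write x = 4 + 9·t and substitute into x ≡ 1 (mod 6): 9·t ≡ 1 − 4 = -3 (mod 6).
    Divide the congruence (and modulus) by g = 3: 3·t ≡ -1 (mod 2).
    Reduce coefficients mod 2: 1·t ≡ 1 (mod 2).
    So t ≡ 1 (mod 2).
    Then x = 4 + 9·1 = 13, valid modulo lcm(9, 6) = 18: x ≡ 13 (mod 18).
  Combine with x ≡ 1 (mod 4): gcd(18, 4) = 2; 1 - 13 = -12, which IS divisible by 2, so compatible.
    Write x = 13 + 18·t and substitute into x ≡ 1 (mod 4): 18·t ≡ 1 − 13 = -12 (mod 4).
    Divide the congruence (and modulus) by g = 2: 9·t ≡ -6 (mod 2).
    Reduce coefficients mod 2: 1·t ≡ 0 (mod 2).
    So t ≡ 0 (mod 2).
    Then x = 13 + 18·0 = 13, valid modulo lcm(18, 4) = 36: x ≡ 13 (mod 36).
Verify: 13 mod 9 = 4, 13 mod 6 = 1, 13 mod 4 = 1.

x ≡ 13 (mod 36).


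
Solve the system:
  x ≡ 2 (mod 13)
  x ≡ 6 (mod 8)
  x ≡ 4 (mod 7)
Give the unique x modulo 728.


Moduli 13, 8, 7 are pairwise coprime; by CRT there is a unique solution modulo M = 13 · 8 · 7 = 728.
Solve pairwise, accumulating the modulus:
  Start with x ≡ 2 (mod 13).
  Combine with x ≡ 6 (mod 8): since gcd(13, 8) = 1, we get a unique residue mod 104.
    Write x = 2 + 13·t and substitute into x ≡ 6 (mod 8): 13·t ≡ 6 − 2 = 4 (mod 8).
    Reduce coefficients mod 8: 5·t ≡ 4 (mod 8).
    The inverse of 5 mod 8 is 5 (since 5·5 = 25 = 3·8 + 1), so t ≡ 5·4 = 20 ≡ 4 (mod 8).
    Then x = 2 + 13·4 = 54, valid modulo lcm(13, 8) = 104: x ≡ 54 (mod 104).
  Combine with x ≡ 4 (mod 7): since gcd(104, 7) = 1, we get a unique residue mod 728.
    Write x = 54 + 104·t and substitute into x ≡ 4 (mod 7): 104·t ≡ 4 − 54 = -50 (mod 7).
    Reduce coefficients mod 7: 6·t ≡ 6 (mod 7).
    The inverse of 6 mod 7 is 6 (since 6·6 = 36 = 5·7 + 1), so t ≡ 6·6 = 36 ≡ 1 (mod 7).
    Then x = 54 + 104·1 = 158, valid modulo lcm(104, 7) = 728: x ≡ 158 (mod 728).
Verify: 158 mod 13 = 2 ✓, 158 mod 8 = 6 ✓, 158 mod 7 = 4 ✓.

x ≡ 158 (mod 728).


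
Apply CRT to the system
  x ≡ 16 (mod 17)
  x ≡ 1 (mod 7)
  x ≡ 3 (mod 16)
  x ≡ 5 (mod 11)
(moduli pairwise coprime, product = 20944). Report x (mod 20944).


Product of moduli M = 17 · 7 · 16 · 11 = 20944.
Merge one congruence at a time:
  Start: x ≡ 16 (mod 17).
  Combine with x ≡ 1 (mod 7); new modulus lcm = 119.
    Write x = 16 + 17·t and substitute into x ≡ 1 (mod 7): 17·t ≡ 1 − 16 = -15 (mod 7).
    Reduce coefficients mod 7: 3·t ≡ 6 (mod 7).
    The inverse of 3 mod 7 is 5 (since 3·5 = 15 = 2·7 + 1), so t ≡ 5·6 = 30 ≡ 2 (mod 7).
    Then x = 16 + 17·2 = 50, valid modulo lcm(17, 7) = 119: x ≡ 50 (mod 119).
  Combine with x ≡ 3 (mod 16); new modulus lcm = 1904.
    Write x = 50 + 119·t and substitute into x ≡ 3 (mod 16): 119·t ≡ 3 − 50 = -47 (mod 16).
    Reduce coefficients mod 16: 7·t ≡ 1 (mod 16).
    The inverse of 7 mod 16 is 7 (since 7·7 = 49 = 3·16 + 1), so t ≡ 7·1 = 7 ≡ 7 (mod 16).
    Then x = 50 + 119·7 = 883, valid modulo lcm(119, 16) = 1904: x ≡ 883 (mod 1904).
  Combine with x ≡ 5 (mod 11); new modulus lcm = 20944.
    Write x = 883 + 1904·t and substitute into x ≡ 5 (mod 11): 1904·t ≡ 5 − 883 = -878 (mod 11).
    Reduce coefficients mod 11: 1·t ≡ 2 (mod 11).
    So t ≡ 2 (mod 11).
    Then x = 883 + 1904·2 = 4691, valid modulo lcm(1904, 11) = 20944: x ≡ 4691 (mod 20944).
Verify against each original: 4691 mod 17 = 16, 4691 mod 7 = 1, 4691 mod 16 = 3, 4691 mod 11 = 5.

x ≡ 4691 (mod 20944).


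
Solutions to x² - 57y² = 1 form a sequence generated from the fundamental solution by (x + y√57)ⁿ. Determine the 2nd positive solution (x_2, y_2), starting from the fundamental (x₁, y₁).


Step 1: Find the fundamental solution (x₁, y₁) of x² - 57y² = 1.
  Expand √57 as a continued fraction. a₀ = ⌊√57⌋ = 7; iterate m_{k+1} = d_k·a_k − m_k, d_{k+1} = (57 − m_{k+1}²)/d_k, a_{k+1} = ⌊(a₀ + m_{k+1})/d_{k+1}⌋ (starting m₀ = 0, d₀ = 1), with convergents p_k = a_k·p_{k-1} + p_{k-2}, q_k = a_k·q_{k-1} + q_{k-2} (p₋₁ = 1, q₋₁ = 0):
  k = 0: a₀ = 7; p₀/q₀ = 7/1; p₀² − 57·q₀² = 49 − 57 = -8.
  k = 1: m = 7, d = 8, a = ⌊(7 + 7)/8⌋ = 1; p/q = (1·7 + 1)/(1·1 + 0) = 8/1; p² − 57·q² = 64 − 57 = 7.
  k = 2: m = 1, d = 7, a = ⌊(7 + 1)/7⌋ = 1; p/q = (1·8 + 7)/(1·1 + 1) = 15/2; p² − 57·q² = 225 − 228 = -3.
  k = 3: m = 6, d = 3, a = ⌊(7 + 6)/3⌋ = 4; p/q = (4·15 + 8)/(4·2 + 1) = 68/9; p² − 57·q² = 4624 − 4617 = 7.
  k = 4: m = 6, d = 7, a = ⌊(7 + 6)/7⌋ = 1; p/q = (1·68 + 15)/(1·9 + 2) = 83/11; p² − 57·q² = 6889 − 6897 = -8.
  k = 5: m = 1, d = 8, a = ⌊(7 + 1)/8⌋ = 1; p/q = (1·83 + 68)/(1·11 + 9) = 151/20; p² − 57·q² = 22801 − 22800 = 1.
  The first convergent with p² − 57·q² = 1 gives the fundamental solution (x₁, y₁) = (151, 20).
Step 2: Apply the recurrence (x_{n+1}, y_{n+1}) = (x₁x_n + 57y₁y_n, x₁y_n + y₁x_n) repeatedly.
  From (x_1, y_1) = (151, 20): x_2 = 151·151 + 57·20·20 = 45601; y_2 = 151·20 + 20·151 = 6040.
Step 3: Verify x_2² - 57·y_2² = 2079451201 - 2079451200 = 1 (should be 1). ✓

(x_1, y_1) = (151, 20); (x_2, y_2) = (45601, 6040).


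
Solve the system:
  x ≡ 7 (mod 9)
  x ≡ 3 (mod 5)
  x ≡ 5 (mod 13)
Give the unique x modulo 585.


Moduli 9, 5, 13 are pairwise coprime; by CRT there is a unique solution modulo M = 9 · 5 · 13 = 585.
Solve pairwise, accumulating the modulus:
  Start with x ≡ 7 (mod 9).
  Combine with x ≡ 3 (mod 5): since gcd(9, 5) = 1, we get a unique residue mod 45.
    Write x = 7 + 9·t and substitute into x ≡ 3 (mod 5): 9·t ≡ 3 − 7 = -4 (mod 5).
    Reduce coefficients mod 5: 4·t ≡ 1 (mod 5).
    The inverse of 4 mod 5 is 4 (since 4·4 = 16 = 3·5 + 1), so t ≡ 4·1 = 4 ≡ 4 (mod 5).
    Then x = 7 + 9·4 = 43, valid modulo lcm(9, 5) = 45: x ≡ 43 (mod 45).
  Combine with x ≡ 5 (mod 13): since gcd(45, 13) = 1, we get a unique residue mod 585.
    Write x = 43 + 45·t and substitute into x ≡ 5 (mod 13): 45·t ≡ 5 − 43 = -38 (mod 13).
    Reduce coefficients mod 13: 6·t ≡ 1 (mod 13).
    The inverse of 6 mod 13 is 11 (since 6·11 = 66 = 5·13 + 1), so t ≡ 11·1 = 11 ≡ 11 (mod 13).
    Then x = 43 + 45·11 = 538, valid modulo lcm(45, 13) = 585: x ≡ 538 (mod 585).
Verify: 538 mod 9 = 7 ✓, 538 mod 5 = 3 ✓, 538 mod 13 = 5 ✓.

x ≡ 538 (mod 585).


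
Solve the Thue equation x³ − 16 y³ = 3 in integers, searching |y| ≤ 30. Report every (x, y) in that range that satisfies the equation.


The equation is x³ - 16y³ = 3. For fixed y, x³ = 16·y³ + 3, so a solution requires the RHS to be a perfect cube.
Strategy: iterate y from -30 to 30, compute RHS = 16·y³ + 3, and check whether it is a (positive or negative) perfect cube.
Check small values of y:
  y = 0: RHS = 3 is not a perfect cube.
  y = 1: RHS = 19 is not a perfect cube.
  y = -1: RHS = -13 is not a perfect cube.
  y = 2: RHS = 131 is not a perfect cube.
  y = -2: RHS = -125 = (-5)³ ⇒ x = -5 works.
  y = 3: RHS = 435 is not a perfect cube.
  y = -3: RHS = -429 is not a perfect cube.
Continuing the search up to |y| = 30 finds no further solutions beyond those listed.
Collected solutions: (-5, -2).

Solutions (with |y| ≤ 30): (-5, -2).


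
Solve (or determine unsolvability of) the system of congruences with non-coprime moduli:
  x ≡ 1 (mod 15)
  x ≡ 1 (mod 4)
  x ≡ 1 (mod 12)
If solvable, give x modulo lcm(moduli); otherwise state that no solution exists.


Moduli 15, 4, 12 are not pairwise coprime, so CRT works modulo lcm(m_i) when all pairwise compatibility conditions hold.
Pairwise compatibility: gcd(m_i, m_j) must divide a_i - a_j for every pair.
Merge one congruence at a time:
  Start: x ≡ 1 (mod 15).
  Combine with x ≡ 1 (mod 4): gcd(15, 4) = 1; 1 - 1 = 0, which IS divisible by 1, so compatible.
    Write x = 1 + 15·t and substitute into x ≡ 1 (mod 4): 15·t ≡ 1 − 1 = 0 (mod 4).
    Reduce coefficients mod 4: 3·t ≡ 0 (mod 4).
    The inverse of 3 mod 4 is 3 (since 3·3 = 9 = 2·4 + 1), so t ≡ 3·0 = 0 ≡ 0 (mod 4).
    Then x = 1 + 15·0 = 1, valid modulo lcm(15, 4) = 60: x ≡ 1 (mod 60).
  Combine with x ≡ 1 (mod 12): gcd(60, 12) = 12; 1 - 1 = 0, which IS divisible by 12, so compatible.
    Write x = 1 + 60·t and substitute into x ≡ 1 (mod 12): 60·t ≡ 1 − 1 = 0 (mod 12).
    Divide the congruence (and modulus) by g = 12: 5·t ≡ 0 (mod 1).
    Modulo 1 every t works; take t = 0.
    Then x = 1 + 60·0 = 1, valid modulo lcm(60, 12) = 60: x ≡ 1 (mod 60).
Verify: 1 mod 15 = 1, 1 mod 4 = 1, 1 mod 12 = 1.

x ≡ 1 (mod 60).


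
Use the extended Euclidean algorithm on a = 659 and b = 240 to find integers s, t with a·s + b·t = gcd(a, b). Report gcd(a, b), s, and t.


Euclidean algorithm on (659, 240) — divide until remainder is 0:
  659 = 2 · 240 + 179
  240 = 1 · 179 + 61
  179 = 2 · 61 + 57
  61 = 1 · 57 + 4
  57 = 14 · 4 + 1
  4 = 4 · 1 + 0
gcd(659, 240) = 1.
Track Bezout coefficients alongside the remainders: start with r₀ = 659 = a·1 + b·0 (s = 1, t = 0) and r₁ = 240 = a·0 + b·1 (s = 0, t = 1); each new remainder r_{k+1} = r_{k-1} − q_k·r_k inherits s_{k+1} = s_{k-1} − q_k·s_k, t_{k+1} = t_{k-1} − q_k·t_k, so r_k = a·s_k + b·t_k at every step:
  q = 2: r = 179, s = 1 − 2·0 = 1, t = 0 − 2·1 = -2  (check: 659·1 + 240·(-2) = 179)
  q = 1: r = 61, s = 0 − 1·1 = -1, t = 1 − 1·(-2) = 3  (check: 659·(-1) + 240·3 = 61)
  q = 2: r = 57, s = 1 − 2·(-1) = 3, t = -2 − 2·3 = -8  (check: 659·3 + 240·(-8) = 57)
  q = 1: r = 4, s = -1 − 1·3 = -4, t = 3 − 1·(-8) = 11  (check: 659·(-4) + 240·11 = 4)
  q = 14: r = 1, s = 3 − 14·(-4) = 59, t = -8 − 14·11 = -162  (check: 659·59 + 240·(-162) = 1)
The row with r = 1 (the gcd) gives the Bezout coefficients s = 59, t = -162.
Result: 659 · (59) + 240 · (-162) = 1.

gcd(659, 240) = 1; s = 59, t = -162 (check: 659·59 + 240·(-162) = 1).


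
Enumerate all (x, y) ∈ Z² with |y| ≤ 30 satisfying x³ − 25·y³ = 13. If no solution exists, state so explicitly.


The equation is x³ - 25y³ = 13. For fixed y, x³ = 25·y³ + 13, so a solution requires the RHS to be a perfect cube.
Strategy: iterate y from -30 to 30, compute RHS = 25·y³ + 13, and check whether it is a (positive or negative) perfect cube.
Check small values of y:
  y = 0: RHS = 13 is not a perfect cube.
  y = 1: RHS = 38 is not a perfect cube.
  y = -1: RHS = -12 is not a perfect cube.
  y = 2: RHS = 213 is not a perfect cube.
  y = -2: RHS = -187 is not a perfect cube.
  y = 3: RHS = 688 is not a perfect cube.
  y = -3: RHS = -662 is not a perfect cube.
Continuing the search up to |y| = 30 finds no solutions either.
No (x, y) in the scanned range satisfies the equation.

No integer solutions with |y| ≤ 30.


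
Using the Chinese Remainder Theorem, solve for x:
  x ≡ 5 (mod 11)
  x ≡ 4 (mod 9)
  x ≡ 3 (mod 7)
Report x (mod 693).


Moduli 11, 9, 7 are pairwise coprime; by CRT there is a unique solution modulo M = 11 · 9 · 7 = 693.
Solve pairwise, accumulating the modulus:
  Start with x ≡ 5 (mod 11).
  Combine with x ≡ 4 (mod 9): since gcd(11, 9) = 1, we get a unique residue mod 99.
    Write x = 5 + 11·t and substitute into x ≡ 4 (mod 9): 11·t ≡ 4 − 5 = -1 (mod 9).
    Reduce coefficients mod 9: 2·t ≡ 8 (mod 9).
    The inverse of 2 mod 9 is 5 (since 2·5 = 10 = 1·9 + 1), so t ≡ 5·8 = 40 ≡ 4 (mod 9).
    Then x = 5 + 11·4 = 49, valid modulo lcm(11, 9) = 99: x ≡ 49 (mod 99).
  Combine with x ≡ 3 (mod 7): since gcd(99, 7) = 1, we get a unique residue mod 693.
    Write x = 49 + 99·t and substitute into x ≡ 3 (mod 7): 99·t ≡ 3 − 49 = -46 (mod 7).
    Reduce coefficients mod 7: 1·t ≡ 3 (mod 7).
    So t ≡ 3 (mod 7).
    Then x = 49 + 99·3 = 346, valid modulo lcm(99, 7) = 693: x ≡ 346 (mod 693).
Verify: 346 mod 11 = 5 ✓, 346 mod 9 = 4 ✓, 346 mod 7 = 3 ✓.

x ≡ 346 (mod 693).


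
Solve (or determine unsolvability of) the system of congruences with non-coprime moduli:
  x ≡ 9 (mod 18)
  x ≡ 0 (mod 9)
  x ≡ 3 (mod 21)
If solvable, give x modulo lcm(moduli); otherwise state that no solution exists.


Moduli 18, 9, 21 are not pairwise coprime, so CRT works modulo lcm(m_i) when all pairwise compatibility conditions hold.
Pairwise compatibility: gcd(m_i, m_j) must divide a_i - a_j for every pair.
Merge one congruence at a time:
  Start: x ≡ 9 (mod 18).
  Combine with x ≡ 0 (mod 9): gcd(18, 9) = 9; 0 - 9 = -9, which IS divisible by 9, so compatible.
    Write x = 9 + 18·t and substitute into x ≡ 0 (mod 9): 18·t ≡ 0 − 9 = -9 (mod 9).
    Divide the congruence (and modulus) by g = 9: 2·t ≡ -1 (mod 1).
    Modulo 1 every t works; take t = 0.
    Then x = 9 + 18·0 = 9, valid modulo lcm(18, 9) = 18: x ≡ 9 (mod 18).
  Combine with x ≡ 3 (mod 21): gcd(18, 21) = 3; 3 - 9 = -6, which IS divisible by 3, so compatible.
    Write x = 9 + 18·t and substitute into x ≡ 3 (mod 21): 18·t ≡ 3 − 9 = -6 (mod 21).
    Divide the congruence (and modulus) by g = 3: 6·t ≡ -2 (mod 7).
    Reduce coefficients mod 7: 6·t ≡ 5 (mod 7).
    The inverse of 6 mod 7 is 6 (since 6·6 = 36 = 5·7 + 1), so t ≡ 6·5 = 30 ≡ 2 (mod 7).
    Then x = 9 + 18·2 = 45, valid modulo lcm(18, 21) = 126: x ≡ 45 (mod 126).
Verify: 45 mod 18 = 9, 45 mod 9 = 0, 45 mod 21 = 3.

x ≡ 45 (mod 126).
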